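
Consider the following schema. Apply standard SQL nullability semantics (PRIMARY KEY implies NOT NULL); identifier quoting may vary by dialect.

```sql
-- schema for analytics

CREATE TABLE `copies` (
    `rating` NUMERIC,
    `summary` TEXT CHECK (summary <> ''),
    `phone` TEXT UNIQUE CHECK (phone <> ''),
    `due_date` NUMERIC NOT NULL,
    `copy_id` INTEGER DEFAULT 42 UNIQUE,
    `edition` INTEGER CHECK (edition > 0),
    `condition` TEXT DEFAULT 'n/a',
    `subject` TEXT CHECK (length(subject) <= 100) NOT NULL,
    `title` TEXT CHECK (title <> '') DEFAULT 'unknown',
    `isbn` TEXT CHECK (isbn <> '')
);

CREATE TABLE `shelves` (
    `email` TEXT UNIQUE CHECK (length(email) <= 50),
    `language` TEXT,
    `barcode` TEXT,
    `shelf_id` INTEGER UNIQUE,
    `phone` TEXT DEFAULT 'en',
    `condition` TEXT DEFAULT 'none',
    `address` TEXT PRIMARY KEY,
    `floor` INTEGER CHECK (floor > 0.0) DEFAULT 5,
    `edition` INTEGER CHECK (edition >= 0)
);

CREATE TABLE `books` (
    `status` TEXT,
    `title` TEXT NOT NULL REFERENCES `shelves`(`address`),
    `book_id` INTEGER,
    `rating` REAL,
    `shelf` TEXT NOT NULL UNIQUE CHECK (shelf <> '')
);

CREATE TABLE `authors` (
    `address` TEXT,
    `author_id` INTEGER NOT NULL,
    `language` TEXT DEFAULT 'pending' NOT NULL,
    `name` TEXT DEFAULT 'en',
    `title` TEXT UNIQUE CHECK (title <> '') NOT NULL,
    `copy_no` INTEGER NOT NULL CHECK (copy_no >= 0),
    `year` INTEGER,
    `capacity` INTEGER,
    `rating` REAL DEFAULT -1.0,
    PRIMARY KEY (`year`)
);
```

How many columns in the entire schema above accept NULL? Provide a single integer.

23

copies: 8 nullable (rating, summary, phone, copy_id, edition, condition, title, isbn — PK none and explicit NOT NULL columns excluded).
shelves: 8 nullable (email, language, barcode, shelf_id, phone, condition, floor, edition — PK (address) and explicit NOT NULL columns excluded).
books: 3 nullable (status, book_id, rating — PK none and explicit NOT NULL columns excluded).
authors: 4 nullable (address, name, capacity, rating — PK (year) and explicit NOT NULL columns excluded).
Total: 8 + 8 + 3 + 4 = 23.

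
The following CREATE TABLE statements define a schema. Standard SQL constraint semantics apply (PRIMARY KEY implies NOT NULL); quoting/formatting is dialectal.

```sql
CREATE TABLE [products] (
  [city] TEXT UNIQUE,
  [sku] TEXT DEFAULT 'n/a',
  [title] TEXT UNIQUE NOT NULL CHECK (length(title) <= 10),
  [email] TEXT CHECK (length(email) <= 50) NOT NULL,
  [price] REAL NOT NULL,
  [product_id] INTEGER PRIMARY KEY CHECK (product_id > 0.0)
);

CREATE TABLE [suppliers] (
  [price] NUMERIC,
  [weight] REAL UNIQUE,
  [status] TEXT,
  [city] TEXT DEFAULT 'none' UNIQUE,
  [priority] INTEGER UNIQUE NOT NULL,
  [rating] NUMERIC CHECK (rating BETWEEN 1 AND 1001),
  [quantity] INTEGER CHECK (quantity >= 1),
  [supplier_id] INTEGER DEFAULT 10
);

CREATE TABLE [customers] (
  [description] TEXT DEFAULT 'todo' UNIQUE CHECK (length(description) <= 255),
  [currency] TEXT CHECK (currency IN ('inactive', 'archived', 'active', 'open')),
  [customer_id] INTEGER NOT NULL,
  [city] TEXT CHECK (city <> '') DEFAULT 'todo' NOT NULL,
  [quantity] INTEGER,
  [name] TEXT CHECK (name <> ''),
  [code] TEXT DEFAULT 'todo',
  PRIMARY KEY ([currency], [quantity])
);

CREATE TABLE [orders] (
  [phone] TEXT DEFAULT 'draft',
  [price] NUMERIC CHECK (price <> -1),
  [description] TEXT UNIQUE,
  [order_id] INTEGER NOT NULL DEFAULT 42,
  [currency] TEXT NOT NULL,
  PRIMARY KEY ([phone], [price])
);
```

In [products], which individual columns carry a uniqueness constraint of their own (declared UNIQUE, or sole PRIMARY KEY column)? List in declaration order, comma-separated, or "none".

- city: declared UNIQUE → unique.
- sku: no UNIQUE or single-column PK constraint.
- title: declared UNIQUE → unique.
- email: no UNIQUE or single-column PK constraint.
- price: no UNIQUE or single-column PK constraint.
- product_id: single-column PRIMARY KEY → unique.

city, title, product_id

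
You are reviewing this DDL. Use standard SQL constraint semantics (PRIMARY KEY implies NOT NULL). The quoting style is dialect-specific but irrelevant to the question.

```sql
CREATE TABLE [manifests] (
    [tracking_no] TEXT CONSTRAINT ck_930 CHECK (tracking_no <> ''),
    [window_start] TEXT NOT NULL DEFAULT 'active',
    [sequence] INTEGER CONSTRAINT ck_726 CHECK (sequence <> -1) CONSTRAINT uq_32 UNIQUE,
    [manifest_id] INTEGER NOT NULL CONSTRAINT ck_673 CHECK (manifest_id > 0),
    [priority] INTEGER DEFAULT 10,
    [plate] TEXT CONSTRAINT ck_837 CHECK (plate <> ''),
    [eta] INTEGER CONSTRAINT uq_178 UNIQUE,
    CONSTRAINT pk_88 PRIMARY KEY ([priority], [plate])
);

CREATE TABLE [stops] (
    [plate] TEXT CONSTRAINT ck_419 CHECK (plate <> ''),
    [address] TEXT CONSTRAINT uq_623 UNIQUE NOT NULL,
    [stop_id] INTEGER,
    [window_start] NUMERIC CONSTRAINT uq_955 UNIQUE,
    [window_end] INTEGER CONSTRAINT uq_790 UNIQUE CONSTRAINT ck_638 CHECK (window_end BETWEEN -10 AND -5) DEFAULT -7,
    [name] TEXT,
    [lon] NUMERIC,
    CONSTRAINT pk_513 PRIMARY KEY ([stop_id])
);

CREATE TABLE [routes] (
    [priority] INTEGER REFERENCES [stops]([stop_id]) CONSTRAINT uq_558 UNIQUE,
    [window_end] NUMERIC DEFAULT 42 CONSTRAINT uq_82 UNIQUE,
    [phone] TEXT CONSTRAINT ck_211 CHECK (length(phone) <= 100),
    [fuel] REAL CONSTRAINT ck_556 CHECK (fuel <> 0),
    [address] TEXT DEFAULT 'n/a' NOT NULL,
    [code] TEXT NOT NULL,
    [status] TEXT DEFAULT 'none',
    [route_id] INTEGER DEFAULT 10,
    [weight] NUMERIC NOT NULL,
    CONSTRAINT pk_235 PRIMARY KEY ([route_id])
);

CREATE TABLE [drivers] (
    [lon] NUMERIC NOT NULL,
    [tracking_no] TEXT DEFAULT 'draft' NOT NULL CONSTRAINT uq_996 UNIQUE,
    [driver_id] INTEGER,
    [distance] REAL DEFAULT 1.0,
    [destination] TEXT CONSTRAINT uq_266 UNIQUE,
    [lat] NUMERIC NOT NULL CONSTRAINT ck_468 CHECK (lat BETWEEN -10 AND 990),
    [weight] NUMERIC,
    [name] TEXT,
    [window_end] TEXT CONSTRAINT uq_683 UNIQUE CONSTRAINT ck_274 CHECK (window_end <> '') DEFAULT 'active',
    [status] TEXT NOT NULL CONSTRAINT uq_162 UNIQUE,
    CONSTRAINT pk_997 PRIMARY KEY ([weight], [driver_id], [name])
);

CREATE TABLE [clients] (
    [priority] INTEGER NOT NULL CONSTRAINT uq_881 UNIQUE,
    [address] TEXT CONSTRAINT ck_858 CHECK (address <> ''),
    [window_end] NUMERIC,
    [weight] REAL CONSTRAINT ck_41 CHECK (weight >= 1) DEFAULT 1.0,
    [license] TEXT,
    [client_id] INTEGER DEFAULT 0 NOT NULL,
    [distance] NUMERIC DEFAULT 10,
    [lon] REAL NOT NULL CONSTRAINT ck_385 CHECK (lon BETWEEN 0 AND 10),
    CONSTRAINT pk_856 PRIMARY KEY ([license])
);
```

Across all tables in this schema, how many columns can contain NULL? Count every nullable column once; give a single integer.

manifests: 3 nullable (tracking_no, sequence, eta — PK (priority, plate) and explicit NOT NULL columns excluded).
stops: 5 nullable (plate, window_start, window_end, name, lon — PK (stop_id) and explicit NOT NULL columns excluded).
routes: 5 nullable (priority, window_end, phone, fuel, status — PK (route_id) and explicit NOT NULL columns excluded).
drivers: 3 nullable (distance, destination, window_end — PK (weight, driver_id, name) and explicit NOT NULL columns excluded).
clients: 4 nullable (address, window_end, weight, distance — PK (license) and explicit NOT NULL columns excluded).
Total: 3 + 5 + 5 + 3 + 4 = 20.

20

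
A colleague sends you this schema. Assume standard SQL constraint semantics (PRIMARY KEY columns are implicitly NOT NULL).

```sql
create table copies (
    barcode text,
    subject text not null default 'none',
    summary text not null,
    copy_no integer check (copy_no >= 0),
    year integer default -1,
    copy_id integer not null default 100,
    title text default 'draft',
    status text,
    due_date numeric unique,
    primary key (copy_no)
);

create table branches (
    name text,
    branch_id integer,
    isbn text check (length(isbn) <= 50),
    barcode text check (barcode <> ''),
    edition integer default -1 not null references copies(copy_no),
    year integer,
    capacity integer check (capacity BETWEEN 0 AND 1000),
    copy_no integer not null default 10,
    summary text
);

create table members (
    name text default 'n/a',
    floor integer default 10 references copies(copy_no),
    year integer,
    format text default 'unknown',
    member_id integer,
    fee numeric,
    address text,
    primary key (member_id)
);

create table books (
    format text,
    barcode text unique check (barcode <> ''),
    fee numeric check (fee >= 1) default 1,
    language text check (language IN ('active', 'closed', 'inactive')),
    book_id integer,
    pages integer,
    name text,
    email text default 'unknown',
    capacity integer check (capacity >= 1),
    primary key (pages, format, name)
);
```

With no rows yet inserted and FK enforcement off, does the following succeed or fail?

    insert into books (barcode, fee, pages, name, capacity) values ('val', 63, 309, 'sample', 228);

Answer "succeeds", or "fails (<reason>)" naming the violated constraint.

fails (NOT NULL on format)

format is omitted from the column list and has no DEFAULT, so it would receive NULL.
But format is part of the PRIMARY KEY (implied NOT NULL).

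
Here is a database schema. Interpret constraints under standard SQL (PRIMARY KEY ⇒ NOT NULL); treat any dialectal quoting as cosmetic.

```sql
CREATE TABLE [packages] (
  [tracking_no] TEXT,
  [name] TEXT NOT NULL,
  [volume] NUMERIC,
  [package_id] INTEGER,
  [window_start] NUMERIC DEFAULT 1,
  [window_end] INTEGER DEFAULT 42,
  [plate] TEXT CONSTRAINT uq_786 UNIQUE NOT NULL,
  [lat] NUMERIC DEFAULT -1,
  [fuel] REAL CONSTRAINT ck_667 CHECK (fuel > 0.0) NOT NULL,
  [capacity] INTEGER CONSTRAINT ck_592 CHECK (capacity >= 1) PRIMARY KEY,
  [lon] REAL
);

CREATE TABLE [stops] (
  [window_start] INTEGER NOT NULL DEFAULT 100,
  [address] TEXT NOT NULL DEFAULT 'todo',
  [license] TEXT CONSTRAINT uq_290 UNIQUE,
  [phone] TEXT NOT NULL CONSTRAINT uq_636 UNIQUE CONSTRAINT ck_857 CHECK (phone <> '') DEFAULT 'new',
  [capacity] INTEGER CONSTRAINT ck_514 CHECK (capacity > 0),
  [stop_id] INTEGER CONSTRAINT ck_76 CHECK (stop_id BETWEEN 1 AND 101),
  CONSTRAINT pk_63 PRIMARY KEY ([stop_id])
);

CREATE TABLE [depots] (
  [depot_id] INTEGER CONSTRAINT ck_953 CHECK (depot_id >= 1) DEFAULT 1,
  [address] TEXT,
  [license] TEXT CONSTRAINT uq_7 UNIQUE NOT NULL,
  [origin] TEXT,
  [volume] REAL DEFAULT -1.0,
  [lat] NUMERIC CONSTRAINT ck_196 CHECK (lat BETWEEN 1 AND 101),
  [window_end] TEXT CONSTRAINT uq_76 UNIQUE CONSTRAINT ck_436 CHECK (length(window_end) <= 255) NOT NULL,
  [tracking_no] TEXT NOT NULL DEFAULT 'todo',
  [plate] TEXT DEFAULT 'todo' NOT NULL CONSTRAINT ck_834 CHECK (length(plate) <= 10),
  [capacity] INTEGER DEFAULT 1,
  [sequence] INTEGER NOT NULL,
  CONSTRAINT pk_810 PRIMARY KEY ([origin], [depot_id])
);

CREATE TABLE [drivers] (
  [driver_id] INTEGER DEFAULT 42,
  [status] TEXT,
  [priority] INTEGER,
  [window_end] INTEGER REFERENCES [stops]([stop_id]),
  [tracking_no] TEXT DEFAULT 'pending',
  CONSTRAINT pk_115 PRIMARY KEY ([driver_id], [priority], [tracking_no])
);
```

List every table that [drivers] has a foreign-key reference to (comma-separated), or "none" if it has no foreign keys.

stops

- window_end REFERENCES stops(stop_id).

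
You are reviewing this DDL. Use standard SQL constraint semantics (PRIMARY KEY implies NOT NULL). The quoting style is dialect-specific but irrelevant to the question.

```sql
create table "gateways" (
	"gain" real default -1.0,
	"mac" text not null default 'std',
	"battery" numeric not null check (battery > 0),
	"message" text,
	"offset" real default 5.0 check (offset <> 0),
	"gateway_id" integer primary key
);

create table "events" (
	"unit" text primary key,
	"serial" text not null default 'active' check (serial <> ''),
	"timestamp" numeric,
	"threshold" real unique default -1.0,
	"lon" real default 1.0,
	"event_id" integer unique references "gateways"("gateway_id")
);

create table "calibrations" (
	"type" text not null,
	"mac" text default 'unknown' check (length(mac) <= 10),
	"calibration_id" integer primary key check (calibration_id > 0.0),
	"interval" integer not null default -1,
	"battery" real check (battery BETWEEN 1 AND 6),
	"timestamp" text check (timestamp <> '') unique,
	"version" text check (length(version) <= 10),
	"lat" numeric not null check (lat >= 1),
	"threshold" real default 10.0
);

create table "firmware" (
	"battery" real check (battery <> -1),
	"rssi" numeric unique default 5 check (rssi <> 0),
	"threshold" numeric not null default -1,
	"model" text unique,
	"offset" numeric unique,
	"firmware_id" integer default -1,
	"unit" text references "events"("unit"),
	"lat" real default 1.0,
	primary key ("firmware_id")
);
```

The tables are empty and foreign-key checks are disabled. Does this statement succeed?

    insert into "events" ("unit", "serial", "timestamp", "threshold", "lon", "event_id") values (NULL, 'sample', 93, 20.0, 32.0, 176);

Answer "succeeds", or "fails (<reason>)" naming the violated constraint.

fails (NOT NULL on unit)

unit is explicitly set to NULL, but unit is part of the PRIMARY KEY (implied NOT NULL).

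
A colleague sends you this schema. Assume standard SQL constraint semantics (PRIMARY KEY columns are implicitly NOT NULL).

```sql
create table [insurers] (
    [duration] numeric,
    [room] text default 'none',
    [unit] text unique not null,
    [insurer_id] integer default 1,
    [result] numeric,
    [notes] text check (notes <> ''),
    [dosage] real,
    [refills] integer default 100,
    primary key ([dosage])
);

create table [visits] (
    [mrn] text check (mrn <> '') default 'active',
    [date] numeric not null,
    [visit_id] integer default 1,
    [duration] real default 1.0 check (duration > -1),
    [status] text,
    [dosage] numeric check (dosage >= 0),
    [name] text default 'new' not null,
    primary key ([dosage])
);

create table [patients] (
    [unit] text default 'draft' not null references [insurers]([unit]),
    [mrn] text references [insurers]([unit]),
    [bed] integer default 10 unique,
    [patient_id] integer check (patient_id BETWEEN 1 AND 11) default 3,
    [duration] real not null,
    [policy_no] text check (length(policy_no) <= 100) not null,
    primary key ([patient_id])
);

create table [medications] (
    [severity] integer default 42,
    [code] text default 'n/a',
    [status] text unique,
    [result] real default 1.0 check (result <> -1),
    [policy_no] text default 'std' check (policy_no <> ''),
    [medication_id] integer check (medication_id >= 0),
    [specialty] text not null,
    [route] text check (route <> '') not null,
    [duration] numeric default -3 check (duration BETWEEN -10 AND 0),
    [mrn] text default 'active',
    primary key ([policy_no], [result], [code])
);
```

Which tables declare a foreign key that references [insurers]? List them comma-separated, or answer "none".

- patients.unit references insurers(unit).
- patients.mrn references insurers(unit).

patients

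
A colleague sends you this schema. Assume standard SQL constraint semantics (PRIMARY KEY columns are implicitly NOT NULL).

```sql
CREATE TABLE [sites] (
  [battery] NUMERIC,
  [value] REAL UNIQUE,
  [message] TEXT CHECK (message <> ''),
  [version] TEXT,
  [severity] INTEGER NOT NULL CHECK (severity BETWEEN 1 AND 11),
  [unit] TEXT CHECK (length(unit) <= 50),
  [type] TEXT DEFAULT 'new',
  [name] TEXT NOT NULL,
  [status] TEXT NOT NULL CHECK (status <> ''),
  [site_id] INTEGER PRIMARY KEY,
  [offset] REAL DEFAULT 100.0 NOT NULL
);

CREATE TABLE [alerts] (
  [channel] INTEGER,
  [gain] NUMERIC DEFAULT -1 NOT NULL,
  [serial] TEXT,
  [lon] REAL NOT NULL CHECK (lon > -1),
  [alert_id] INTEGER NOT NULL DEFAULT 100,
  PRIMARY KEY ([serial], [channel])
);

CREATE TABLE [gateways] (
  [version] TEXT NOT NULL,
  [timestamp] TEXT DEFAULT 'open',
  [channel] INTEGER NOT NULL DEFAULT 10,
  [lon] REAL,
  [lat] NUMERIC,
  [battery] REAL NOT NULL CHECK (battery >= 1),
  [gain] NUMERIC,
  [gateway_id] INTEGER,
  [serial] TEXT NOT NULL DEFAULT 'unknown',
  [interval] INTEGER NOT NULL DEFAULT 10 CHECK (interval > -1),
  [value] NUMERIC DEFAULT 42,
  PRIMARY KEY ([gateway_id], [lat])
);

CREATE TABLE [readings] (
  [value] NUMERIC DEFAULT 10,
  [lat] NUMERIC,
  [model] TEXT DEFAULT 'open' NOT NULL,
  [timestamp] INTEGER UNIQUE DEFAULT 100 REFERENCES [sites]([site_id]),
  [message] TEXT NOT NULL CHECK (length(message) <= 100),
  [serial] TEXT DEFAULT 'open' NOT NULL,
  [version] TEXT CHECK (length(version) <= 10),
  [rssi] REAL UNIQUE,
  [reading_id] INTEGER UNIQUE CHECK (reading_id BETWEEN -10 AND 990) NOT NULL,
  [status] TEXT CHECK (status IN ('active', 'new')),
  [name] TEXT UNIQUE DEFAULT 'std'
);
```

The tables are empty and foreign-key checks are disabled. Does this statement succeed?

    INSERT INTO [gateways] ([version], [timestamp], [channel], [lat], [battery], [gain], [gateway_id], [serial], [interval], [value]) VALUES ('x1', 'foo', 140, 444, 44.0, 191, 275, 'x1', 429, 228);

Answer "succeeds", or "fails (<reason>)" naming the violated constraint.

NOT NULL columns: battery is supplied; channel is supplied; gateway_id is supplied; interval is supplied; lat is supplied; serial is supplied; version is supplied.
CHECK constraints: 44.0 satisfies (battery >= 1); 429 satisfies (interval > -1).
No constraint is violated.

succeeds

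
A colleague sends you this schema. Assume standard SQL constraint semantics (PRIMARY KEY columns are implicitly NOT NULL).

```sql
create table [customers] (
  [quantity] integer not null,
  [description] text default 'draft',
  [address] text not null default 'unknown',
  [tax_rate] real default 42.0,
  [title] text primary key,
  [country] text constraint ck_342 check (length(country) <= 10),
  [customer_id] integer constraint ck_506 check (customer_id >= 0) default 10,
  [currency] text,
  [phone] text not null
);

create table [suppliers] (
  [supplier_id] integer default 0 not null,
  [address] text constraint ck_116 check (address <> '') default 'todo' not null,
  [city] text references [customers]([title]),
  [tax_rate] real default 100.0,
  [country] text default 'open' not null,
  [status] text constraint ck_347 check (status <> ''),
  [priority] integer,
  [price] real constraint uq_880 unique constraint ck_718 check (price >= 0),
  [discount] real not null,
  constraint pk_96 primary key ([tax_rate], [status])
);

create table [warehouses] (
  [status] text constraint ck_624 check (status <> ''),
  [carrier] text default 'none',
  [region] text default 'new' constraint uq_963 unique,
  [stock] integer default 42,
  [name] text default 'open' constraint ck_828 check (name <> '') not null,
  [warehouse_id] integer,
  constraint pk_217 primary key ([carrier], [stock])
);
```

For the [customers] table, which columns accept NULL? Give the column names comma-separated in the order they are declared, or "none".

description, tax_rate, country, customer_id, currency

- quantity: declared NOT NULL → not nullable.
- description: DEFAULT only fills an omitted column; an explicit NULL is still allowed → nullable.
- address: declared NOT NULL → not nullable.
- tax_rate: DEFAULT only fills an omitted column; an explicit NULL is still allowed → nullable.
- title: part of the PRIMARY KEY, which implies NOT NULL → not nullable.
- country: CHECK does not forbid NULL (a CHECK constraint passes when its expression is NULL) → nullable.
- customer_id: CHECK does not forbid NULL (a CHECK constraint passes when its expression is NULL) → nullable.
- currency: no NOT NULL constraint applies → nullable.
- phone: declared NOT NULL → not nullable.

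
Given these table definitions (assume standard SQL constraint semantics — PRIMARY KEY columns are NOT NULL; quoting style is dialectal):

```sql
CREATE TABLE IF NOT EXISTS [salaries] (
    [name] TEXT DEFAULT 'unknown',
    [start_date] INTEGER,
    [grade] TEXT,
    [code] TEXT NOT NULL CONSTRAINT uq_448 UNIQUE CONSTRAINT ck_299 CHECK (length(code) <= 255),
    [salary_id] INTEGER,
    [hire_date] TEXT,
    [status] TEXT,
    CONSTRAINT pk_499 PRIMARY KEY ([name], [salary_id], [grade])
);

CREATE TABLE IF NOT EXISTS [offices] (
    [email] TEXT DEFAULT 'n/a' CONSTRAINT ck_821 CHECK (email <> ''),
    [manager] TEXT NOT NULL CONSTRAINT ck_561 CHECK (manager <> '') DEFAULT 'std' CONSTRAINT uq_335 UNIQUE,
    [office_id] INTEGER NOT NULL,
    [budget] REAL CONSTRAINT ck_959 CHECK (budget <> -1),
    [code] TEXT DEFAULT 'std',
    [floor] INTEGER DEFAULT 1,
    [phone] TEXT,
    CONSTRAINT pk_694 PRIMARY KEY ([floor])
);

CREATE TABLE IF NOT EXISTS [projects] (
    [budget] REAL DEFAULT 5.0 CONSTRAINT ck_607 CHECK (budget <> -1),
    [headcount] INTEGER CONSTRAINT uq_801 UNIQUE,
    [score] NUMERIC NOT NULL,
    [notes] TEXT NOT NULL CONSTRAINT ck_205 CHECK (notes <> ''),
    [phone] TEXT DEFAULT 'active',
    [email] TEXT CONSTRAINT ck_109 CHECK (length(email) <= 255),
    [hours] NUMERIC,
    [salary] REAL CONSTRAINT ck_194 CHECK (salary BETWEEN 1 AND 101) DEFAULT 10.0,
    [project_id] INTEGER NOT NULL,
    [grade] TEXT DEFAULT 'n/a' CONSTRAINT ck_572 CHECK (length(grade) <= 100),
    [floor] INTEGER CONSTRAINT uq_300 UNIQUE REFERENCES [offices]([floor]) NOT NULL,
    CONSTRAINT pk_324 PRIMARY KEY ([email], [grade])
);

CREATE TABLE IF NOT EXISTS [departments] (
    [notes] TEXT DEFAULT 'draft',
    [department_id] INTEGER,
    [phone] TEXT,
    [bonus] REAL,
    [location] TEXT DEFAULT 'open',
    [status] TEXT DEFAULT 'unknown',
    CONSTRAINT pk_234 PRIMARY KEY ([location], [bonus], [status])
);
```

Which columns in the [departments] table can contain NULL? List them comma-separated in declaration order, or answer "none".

notes, department_id, phone

- notes: DEFAULT only fills an omitted column; an explicit NULL is still allowed → nullable.
- department_id: no NOT NULL constraint applies → nullable.
- phone: no NOT NULL constraint applies → nullable.
- bonus: part of the PRIMARY KEY, which implies NOT NULL → not nullable.
- location: part of the PRIMARY KEY, which implies NOT NULL → not nullable.
- status: part of the PRIMARY KEY, which implies NOT NULL → not nullable.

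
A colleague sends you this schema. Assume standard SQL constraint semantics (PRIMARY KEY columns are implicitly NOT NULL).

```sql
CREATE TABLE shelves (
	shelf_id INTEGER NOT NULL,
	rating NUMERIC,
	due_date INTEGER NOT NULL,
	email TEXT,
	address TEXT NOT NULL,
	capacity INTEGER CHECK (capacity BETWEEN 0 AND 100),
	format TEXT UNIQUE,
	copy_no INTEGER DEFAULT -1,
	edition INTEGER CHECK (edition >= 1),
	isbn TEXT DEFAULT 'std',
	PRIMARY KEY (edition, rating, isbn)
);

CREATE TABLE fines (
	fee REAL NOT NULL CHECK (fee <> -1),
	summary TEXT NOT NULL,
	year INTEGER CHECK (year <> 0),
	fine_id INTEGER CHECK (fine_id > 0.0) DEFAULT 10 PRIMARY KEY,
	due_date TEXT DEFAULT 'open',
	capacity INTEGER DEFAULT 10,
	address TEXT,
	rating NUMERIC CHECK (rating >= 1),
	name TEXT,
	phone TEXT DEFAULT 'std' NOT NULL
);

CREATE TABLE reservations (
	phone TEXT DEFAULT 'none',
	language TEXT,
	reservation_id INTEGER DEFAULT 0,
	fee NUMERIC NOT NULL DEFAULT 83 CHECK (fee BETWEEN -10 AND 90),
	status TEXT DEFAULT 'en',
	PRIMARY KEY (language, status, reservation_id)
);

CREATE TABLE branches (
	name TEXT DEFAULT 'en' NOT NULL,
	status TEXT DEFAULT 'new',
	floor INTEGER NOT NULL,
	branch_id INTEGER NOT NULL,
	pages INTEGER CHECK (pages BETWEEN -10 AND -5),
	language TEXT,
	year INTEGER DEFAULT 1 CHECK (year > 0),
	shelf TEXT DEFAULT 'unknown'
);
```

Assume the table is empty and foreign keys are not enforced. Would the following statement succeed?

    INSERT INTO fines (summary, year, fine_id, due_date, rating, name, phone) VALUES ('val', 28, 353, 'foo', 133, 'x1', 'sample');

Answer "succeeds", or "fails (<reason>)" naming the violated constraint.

fails (NOT NULL on fee)

fee is omitted from the column list and has no DEFAULT, so it would receive NULL.
But fee is declared NOT NULL.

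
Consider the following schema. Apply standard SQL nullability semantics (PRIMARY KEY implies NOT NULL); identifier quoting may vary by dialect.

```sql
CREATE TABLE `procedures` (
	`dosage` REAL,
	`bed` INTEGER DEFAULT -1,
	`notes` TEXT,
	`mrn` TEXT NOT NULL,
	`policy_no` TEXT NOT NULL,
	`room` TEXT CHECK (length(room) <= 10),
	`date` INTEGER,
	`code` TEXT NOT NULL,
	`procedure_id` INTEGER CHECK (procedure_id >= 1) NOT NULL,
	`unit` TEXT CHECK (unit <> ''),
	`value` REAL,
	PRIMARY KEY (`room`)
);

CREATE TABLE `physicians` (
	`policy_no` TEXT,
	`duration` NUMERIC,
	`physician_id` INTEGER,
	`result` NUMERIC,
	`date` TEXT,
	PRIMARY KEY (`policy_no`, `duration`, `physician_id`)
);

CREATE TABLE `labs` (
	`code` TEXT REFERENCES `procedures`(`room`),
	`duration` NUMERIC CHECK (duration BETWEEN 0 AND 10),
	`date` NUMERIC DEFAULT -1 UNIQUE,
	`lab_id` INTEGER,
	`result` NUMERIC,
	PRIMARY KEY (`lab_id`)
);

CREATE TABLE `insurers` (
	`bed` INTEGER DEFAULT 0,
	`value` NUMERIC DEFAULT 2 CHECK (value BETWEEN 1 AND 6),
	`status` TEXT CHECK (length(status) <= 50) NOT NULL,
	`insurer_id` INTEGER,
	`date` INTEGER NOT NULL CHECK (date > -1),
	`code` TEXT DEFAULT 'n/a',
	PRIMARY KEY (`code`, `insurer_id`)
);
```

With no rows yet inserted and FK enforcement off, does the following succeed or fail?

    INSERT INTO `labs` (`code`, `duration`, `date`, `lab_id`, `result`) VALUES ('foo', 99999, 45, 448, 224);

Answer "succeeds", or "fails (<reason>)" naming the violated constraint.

fails (CHECK on duration)

The value 99999 for duration violates CHECK (duration BETWEEN 0 AND 10).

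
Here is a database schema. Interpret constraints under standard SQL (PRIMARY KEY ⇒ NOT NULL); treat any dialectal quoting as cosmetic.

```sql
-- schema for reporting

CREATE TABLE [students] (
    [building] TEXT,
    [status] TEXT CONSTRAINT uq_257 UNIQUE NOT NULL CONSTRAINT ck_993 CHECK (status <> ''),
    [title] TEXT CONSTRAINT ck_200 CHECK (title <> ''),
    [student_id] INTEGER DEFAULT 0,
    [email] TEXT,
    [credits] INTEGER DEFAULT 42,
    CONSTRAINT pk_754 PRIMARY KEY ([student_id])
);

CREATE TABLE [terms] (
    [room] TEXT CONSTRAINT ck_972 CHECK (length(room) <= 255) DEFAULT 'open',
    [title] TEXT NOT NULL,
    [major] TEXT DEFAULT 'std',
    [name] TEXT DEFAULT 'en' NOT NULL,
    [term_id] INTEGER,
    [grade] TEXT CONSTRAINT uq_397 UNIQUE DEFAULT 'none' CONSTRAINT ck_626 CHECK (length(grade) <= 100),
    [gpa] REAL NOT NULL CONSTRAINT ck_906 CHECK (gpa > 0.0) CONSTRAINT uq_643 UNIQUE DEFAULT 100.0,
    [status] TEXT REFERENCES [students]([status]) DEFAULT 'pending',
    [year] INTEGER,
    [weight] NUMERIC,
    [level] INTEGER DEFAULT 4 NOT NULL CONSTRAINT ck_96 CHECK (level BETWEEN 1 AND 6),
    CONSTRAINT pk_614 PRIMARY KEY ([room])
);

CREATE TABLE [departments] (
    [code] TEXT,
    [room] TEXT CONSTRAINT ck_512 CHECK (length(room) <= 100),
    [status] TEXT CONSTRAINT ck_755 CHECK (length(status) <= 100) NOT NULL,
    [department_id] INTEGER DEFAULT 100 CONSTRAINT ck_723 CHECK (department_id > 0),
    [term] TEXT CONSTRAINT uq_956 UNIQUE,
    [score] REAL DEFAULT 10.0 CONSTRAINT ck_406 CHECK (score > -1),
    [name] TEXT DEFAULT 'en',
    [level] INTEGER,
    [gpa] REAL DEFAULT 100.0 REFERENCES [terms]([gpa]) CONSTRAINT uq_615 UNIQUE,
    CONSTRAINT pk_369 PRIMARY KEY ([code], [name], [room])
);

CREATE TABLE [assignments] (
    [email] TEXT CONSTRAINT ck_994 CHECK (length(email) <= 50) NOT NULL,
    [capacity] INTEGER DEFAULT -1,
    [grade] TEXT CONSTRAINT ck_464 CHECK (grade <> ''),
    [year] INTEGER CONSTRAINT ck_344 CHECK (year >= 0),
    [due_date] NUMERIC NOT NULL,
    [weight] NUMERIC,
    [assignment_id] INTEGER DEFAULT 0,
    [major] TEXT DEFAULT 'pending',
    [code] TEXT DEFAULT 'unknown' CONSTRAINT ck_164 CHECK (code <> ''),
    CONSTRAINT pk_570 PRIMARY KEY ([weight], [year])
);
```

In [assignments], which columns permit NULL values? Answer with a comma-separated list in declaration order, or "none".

- email: declared NOT NULL → not nullable.
- capacity: DEFAULT only fills an omitted column; an explicit NULL is still allowed → nullable.
- grade: CHECK does not forbid NULL (a CHECK constraint passes when its expression is NULL) → nullable.
- year: part of the PRIMARY KEY, which implies NOT NULL → not nullable.
- due_date: declared NOT NULL → not nullable.
- weight: part of the PRIMARY KEY, which implies NOT NULL → not nullable.
- assignment_id: DEFAULT only fills an omitted column; an explicit NULL is still allowed → nullable.
- major: DEFAULT only fills an omitted column; an explicit NULL is still allowed → nullable.
- code: CHECK does not forbid NULL (a CHECK constraint passes when its expression is NULL) → nullable.

capacity, grade, assignment_id, major, code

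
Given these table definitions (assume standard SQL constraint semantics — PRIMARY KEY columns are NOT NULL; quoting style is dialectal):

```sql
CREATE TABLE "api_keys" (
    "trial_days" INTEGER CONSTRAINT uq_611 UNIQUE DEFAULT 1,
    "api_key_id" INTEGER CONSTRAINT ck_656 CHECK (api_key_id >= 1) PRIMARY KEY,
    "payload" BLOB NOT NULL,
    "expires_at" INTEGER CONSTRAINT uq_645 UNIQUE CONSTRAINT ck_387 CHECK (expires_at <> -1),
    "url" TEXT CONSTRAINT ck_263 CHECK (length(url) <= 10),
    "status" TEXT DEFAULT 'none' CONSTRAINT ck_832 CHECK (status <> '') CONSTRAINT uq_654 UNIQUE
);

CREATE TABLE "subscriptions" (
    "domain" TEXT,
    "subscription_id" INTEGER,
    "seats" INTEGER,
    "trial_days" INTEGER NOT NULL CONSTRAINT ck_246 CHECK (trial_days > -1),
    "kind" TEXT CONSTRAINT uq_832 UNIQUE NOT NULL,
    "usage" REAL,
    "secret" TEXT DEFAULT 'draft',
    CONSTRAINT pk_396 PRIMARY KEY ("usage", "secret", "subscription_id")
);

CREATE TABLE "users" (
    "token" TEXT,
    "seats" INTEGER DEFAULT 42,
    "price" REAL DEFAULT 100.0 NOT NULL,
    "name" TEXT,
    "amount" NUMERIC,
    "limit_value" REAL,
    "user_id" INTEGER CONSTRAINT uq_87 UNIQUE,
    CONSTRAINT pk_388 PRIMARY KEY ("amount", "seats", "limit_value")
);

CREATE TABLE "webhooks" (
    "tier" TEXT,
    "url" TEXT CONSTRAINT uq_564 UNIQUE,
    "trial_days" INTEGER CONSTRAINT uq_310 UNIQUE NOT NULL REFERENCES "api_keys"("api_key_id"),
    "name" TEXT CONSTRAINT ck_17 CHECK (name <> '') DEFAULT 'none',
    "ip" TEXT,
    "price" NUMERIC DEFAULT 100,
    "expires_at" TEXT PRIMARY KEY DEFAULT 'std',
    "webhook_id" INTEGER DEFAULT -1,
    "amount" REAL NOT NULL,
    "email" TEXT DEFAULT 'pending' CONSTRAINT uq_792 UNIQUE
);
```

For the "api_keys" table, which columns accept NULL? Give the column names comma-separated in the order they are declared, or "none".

- trial_days: UNIQUE does not imply NOT NULL → nullable.
- api_key_id: part of the PRIMARY KEY, which implies NOT NULL → not nullable.
- payload: declared NOT NULL → not nullable.
- expires_at: CHECK does not forbid NULL (a CHECK constraint passes when its expression is NULL) → nullable.
- url: CHECK does not forbid NULL (a CHECK constraint passes when its expression is NULL) → nullable.
- status: CHECK does not forbid NULL (a CHECK constraint passes when its expression is NULL) → nullable.

trial_days, expires_at, url, status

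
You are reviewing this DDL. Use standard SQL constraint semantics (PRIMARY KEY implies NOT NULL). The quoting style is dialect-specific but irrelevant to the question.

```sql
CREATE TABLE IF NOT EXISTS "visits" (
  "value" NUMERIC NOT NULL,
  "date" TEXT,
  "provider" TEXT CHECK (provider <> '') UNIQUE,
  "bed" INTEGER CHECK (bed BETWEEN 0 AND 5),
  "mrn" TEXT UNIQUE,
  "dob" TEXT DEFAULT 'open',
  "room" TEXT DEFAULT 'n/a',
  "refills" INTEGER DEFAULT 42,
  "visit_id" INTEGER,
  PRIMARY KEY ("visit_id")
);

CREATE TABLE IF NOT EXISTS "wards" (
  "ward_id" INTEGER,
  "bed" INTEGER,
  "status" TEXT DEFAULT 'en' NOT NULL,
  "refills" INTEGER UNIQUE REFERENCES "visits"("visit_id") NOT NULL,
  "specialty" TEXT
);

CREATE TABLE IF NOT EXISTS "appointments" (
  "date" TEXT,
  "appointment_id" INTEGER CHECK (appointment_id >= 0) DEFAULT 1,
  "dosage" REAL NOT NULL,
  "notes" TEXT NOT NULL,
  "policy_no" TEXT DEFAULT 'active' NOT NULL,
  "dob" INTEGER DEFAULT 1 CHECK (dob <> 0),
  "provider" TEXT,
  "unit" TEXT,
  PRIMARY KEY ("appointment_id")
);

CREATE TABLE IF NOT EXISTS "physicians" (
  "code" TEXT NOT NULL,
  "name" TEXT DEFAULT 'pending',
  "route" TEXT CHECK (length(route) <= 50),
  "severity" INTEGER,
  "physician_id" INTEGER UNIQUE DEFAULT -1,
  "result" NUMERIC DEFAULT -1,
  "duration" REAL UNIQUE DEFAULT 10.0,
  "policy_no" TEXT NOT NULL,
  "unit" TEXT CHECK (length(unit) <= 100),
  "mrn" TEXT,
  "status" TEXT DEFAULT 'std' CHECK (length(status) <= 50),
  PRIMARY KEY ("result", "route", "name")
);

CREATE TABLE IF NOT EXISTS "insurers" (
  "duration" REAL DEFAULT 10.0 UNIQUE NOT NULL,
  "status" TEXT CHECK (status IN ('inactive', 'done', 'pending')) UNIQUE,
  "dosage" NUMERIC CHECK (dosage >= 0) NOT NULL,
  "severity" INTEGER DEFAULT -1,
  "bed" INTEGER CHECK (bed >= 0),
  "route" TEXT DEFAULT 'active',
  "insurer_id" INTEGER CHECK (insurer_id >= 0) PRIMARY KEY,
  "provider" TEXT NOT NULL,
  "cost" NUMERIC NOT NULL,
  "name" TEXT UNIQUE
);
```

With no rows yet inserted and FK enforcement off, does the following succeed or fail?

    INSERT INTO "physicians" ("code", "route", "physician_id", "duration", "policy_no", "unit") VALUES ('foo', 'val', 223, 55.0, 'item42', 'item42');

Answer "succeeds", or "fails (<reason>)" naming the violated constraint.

succeeds

NOT NULL columns: code is supplied; name defaults to 'pending'; policy_no is supplied; result defaults to -1; route is supplied.
CHECK constraints: 'val' satisfies (length(route) <= 50); 'item42' satisfies (length(unit) <= 100).
No constraint is violated.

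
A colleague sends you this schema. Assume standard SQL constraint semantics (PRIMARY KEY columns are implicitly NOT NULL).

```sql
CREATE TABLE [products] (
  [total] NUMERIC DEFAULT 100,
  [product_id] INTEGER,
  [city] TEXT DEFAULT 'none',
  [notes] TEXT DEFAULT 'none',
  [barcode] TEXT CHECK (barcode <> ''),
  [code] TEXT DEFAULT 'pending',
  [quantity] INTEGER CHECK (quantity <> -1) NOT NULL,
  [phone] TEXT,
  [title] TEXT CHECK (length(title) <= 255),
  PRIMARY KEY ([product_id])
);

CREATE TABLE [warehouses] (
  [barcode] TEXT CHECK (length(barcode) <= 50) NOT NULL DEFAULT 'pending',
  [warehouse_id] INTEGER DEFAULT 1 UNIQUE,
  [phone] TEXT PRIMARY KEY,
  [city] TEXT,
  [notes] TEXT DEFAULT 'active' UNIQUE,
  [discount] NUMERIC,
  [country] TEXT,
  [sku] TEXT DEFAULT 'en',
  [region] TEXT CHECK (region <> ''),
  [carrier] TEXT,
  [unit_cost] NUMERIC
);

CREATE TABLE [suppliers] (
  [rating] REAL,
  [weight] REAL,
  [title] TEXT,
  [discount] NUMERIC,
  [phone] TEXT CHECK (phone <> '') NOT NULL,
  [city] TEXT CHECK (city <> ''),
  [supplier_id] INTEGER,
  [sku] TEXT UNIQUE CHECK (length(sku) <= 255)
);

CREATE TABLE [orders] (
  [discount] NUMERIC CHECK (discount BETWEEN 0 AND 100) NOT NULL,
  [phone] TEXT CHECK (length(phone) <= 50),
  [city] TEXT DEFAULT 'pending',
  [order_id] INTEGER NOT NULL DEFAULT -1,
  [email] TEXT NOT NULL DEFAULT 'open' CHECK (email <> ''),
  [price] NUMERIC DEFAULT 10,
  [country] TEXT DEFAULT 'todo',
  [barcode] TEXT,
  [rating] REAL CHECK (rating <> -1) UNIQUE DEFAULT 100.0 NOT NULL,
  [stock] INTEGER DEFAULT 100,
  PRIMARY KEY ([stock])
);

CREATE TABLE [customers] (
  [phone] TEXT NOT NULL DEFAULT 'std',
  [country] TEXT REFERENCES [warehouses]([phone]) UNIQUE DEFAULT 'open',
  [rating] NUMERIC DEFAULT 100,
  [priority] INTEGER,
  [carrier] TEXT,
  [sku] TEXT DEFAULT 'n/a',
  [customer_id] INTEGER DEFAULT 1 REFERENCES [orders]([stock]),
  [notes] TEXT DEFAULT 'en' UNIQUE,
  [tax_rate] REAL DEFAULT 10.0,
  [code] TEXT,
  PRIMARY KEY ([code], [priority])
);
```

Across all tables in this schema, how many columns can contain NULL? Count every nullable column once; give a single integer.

products: 7 nullable (total, city, notes, barcode, code, phone, title — PK (product_id) and explicit NOT NULL columns excluded).
warehouses: 9 nullable (warehouse_id, city, notes, discount, country, sku, region, carrier, unit_cost — PK (phone) and explicit NOT NULL columns excluded).
suppliers: 7 nullable (rating, weight, title, discount, city, supplier_id, sku — PK none and explicit NOT NULL columns excluded).
orders: 5 nullable (phone, city, price, country, barcode — PK (stock) and explicit NOT NULL columns excluded).
customers: 7 nullable (country, rating, carrier, sku, customer_id, notes, tax_rate — PK (code, priority) and explicit NOT NULL columns excluded).
Total: 7 + 9 + 7 + 5 + 7 = 35.

35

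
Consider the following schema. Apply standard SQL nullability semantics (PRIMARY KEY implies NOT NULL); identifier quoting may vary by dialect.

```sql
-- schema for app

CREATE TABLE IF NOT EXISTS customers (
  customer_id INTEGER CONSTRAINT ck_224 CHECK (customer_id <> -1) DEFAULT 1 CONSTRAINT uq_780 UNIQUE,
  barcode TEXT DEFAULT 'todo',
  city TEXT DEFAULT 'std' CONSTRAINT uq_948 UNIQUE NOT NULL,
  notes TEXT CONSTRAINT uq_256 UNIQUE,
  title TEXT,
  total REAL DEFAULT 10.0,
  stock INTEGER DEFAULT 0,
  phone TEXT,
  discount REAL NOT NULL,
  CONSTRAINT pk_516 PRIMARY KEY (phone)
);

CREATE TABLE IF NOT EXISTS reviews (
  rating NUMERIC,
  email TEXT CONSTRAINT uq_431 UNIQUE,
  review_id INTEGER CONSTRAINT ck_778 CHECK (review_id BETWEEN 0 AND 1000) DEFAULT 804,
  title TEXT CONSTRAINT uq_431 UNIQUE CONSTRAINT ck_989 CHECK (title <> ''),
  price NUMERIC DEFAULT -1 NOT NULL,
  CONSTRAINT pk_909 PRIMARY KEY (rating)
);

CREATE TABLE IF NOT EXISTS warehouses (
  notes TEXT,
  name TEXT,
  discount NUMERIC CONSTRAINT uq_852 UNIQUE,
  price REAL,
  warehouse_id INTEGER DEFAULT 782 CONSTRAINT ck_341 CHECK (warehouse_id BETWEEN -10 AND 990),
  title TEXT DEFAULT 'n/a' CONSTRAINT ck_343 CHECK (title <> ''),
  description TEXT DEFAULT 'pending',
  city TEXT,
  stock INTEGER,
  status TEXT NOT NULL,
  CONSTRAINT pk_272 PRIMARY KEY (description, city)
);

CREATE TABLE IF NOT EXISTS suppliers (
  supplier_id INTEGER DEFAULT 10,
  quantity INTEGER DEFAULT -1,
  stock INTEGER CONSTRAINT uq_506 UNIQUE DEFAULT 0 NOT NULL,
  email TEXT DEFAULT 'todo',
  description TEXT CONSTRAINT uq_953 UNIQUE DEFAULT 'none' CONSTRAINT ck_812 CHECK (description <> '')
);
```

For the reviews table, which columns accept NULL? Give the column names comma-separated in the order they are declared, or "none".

email, review_id, title

- rating: part of the PRIMARY KEY, which implies NOT NULL → not nullable.
- email: UNIQUE does not imply NOT NULL → nullable.
- review_id: CHECK does not forbid NULL (a CHECK constraint passes when its expression is NULL) → nullable.
- title: CHECK does not forbid NULL (a CHECK constraint passes when its expression is NULL) → nullable.
- price: declared NOT NULL → not nullable.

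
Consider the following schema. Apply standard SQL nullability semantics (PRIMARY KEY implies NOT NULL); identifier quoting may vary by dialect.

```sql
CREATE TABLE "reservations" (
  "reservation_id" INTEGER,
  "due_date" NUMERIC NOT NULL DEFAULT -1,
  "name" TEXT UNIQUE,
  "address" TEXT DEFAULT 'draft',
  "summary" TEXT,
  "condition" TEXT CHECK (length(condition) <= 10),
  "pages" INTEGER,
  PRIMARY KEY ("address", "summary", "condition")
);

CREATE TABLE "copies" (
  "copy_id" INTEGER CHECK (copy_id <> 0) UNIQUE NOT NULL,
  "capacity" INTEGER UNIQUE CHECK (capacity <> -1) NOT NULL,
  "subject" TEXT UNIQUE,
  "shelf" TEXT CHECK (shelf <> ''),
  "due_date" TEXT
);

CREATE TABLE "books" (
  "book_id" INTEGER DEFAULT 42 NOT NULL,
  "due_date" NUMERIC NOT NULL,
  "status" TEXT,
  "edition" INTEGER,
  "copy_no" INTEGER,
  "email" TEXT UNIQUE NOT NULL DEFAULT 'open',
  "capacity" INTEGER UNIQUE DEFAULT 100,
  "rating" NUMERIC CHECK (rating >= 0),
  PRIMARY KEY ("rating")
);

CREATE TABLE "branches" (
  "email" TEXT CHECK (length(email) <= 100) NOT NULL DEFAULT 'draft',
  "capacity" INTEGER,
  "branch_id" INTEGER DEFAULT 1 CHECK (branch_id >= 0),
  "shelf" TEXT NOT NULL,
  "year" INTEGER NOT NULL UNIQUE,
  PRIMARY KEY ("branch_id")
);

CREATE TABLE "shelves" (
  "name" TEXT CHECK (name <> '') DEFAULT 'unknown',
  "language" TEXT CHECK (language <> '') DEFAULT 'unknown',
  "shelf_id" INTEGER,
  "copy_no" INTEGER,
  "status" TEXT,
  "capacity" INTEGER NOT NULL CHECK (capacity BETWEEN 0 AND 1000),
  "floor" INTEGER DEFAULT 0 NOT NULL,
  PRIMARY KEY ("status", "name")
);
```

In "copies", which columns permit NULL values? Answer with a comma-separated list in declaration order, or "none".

subject, shelf, due_date

- copy_id: declared NOT NULL → not nullable.
- capacity: declared NOT NULL → not nullable.
- subject: UNIQUE does not imply NOT NULL → nullable.
- shelf: CHECK does not forbid NULL (a CHECK constraint passes when its expression is NULL) → nullable.
- due_date: no NOT NULL constraint applies → nullable.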